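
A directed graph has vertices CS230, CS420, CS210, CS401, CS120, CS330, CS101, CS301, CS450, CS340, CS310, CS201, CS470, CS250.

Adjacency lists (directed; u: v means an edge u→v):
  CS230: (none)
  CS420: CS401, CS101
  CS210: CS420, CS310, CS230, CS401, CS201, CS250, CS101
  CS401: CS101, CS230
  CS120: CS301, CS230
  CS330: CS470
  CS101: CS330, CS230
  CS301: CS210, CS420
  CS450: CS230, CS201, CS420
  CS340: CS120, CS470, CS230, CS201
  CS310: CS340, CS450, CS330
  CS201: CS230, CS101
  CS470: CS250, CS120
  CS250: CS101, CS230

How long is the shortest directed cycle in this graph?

4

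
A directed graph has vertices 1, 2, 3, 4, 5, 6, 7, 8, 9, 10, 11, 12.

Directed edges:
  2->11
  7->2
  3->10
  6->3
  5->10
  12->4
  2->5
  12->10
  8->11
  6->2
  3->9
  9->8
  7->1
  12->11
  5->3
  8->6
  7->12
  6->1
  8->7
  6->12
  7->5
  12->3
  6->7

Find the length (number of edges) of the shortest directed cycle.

For each vertex v, BFS finds the shortest path from v back to v.
The shortest such closed walk is 9 → 8 → 6 → 3 → 9, length 4.

4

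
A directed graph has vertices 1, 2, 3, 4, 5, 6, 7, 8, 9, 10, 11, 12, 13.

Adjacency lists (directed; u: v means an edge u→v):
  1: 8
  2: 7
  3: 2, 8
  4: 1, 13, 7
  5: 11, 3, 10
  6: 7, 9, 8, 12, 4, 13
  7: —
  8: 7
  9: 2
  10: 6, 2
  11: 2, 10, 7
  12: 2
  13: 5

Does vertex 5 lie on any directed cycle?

Yes

5 is on a cycle iff 5 can reach itself via ≥1 edge.
5 → 10 → 6 → 13 → 5 — yes.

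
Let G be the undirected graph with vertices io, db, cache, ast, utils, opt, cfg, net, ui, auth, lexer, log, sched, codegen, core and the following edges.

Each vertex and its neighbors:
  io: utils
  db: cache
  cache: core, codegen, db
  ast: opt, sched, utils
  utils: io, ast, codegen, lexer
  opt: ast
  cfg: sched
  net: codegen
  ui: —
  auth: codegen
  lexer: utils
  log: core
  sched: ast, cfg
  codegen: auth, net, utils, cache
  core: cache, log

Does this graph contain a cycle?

No

DFS, tracking each vertex's parent; an edge to a visited non-parent vertex closes a cycle.
Start from auth:
visit auth (parent –)
  visit codegen (parent auth)
    codegen–auth: parent, skip
    visit net (parent codegen)
      net–codegen: parent, skip
    visit utils (parent codegen)
      visit io (parent utils)
        io–utils: parent, skip
      visit ast (parent utils)
        visit opt (parent ast)
          opt–ast: parent, skip
        visit sched (parent ast)
          sched–ast: parent, skip
          visit cfg (parent sched)
            cfg–sched: parent, skip
        ast–utils: parent, skip
      utils–codegen: parent, skip
      visit lexer (parent utils)
        lexer–utils: parent, skip
    visit cache (parent codegen)
      visit core (parent cache)
        core–cache: parent, skip
        visit log (parent core)
          log–core: parent, skip
      cache–codegen: parent, skip
      visit db (parent cache)
        db–cache: parent, skip
visit ui (parent –)
No non-parent visited neighbor found — the graph is a forest.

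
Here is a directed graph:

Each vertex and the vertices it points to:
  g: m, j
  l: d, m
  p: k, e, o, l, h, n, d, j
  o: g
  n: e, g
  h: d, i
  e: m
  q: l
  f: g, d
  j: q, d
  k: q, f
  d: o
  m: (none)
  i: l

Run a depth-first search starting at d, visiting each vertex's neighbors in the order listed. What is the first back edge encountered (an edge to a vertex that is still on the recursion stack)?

l→d

DFS from d (visiting each vertex's neighbors in the order listed); mark gray on enter, black on exit:
d gray
  o gray
    g gray
      m gray
      m black
      j gray
        q gray
          l gray
            l→d: d is gray → back edge
First back edge: l → d.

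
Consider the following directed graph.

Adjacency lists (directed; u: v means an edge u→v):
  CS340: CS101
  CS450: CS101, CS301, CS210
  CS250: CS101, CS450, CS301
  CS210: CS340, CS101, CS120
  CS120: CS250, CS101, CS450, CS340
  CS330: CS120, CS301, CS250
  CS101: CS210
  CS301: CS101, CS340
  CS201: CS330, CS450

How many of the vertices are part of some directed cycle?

7

A vertex is on a directed cycle iff it belongs to a strongly connected component of size ≥ 2 (or has a self-loop).
The vertices on cycles are {CS101, CS120, CS210, CS250, CS301, CS340, CS450} — 7 in total.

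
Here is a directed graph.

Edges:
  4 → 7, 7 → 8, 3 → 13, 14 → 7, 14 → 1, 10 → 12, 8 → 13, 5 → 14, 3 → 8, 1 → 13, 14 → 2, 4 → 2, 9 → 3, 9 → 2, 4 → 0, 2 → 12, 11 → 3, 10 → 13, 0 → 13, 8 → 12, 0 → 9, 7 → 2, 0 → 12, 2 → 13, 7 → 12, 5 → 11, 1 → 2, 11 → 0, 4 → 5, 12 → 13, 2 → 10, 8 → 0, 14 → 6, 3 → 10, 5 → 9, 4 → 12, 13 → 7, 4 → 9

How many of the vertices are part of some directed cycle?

9

A vertex is on a directed cycle iff it belongs to a strongly connected component of size ≥ 2 (or has a self-loop).
The vertices on cycles are {0, 2, 3, 7, 8, 9, 10, 12, 13} — 9 in total.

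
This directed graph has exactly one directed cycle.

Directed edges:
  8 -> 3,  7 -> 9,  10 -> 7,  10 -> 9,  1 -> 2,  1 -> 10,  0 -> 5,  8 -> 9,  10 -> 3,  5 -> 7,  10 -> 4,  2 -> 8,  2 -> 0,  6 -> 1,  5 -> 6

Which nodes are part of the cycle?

0, 1, 2, 5, 6

DFS with gray/black marking from 5:
5 gray
  7 gray
    9 gray
    9 black
  7 black
  6 gray
    1 gray
      2 gray
        0 gray
          0→5: 5 is gray → back edge
Back edge closes the cycle 5 → 6 → 1 → 2 → 0 → 5; its vertices are {0, 1, 2, 5, 6}.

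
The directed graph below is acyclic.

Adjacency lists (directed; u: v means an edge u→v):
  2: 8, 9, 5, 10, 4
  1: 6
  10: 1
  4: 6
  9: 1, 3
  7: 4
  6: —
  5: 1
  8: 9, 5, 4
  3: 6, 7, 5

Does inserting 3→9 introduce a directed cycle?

Adding 3→9 creates a cycle iff 9 can already reach 3.
Path from 9: 9 → 3.
So 9 → … → 3 → 9 is a cycle.

Yes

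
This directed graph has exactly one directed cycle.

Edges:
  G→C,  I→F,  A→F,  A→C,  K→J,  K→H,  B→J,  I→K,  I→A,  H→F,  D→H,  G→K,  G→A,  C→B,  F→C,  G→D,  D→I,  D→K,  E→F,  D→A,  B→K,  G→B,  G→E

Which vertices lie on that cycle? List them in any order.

B, C, F, H, K

DFS with gray/black marking from B:
B gray
  K gray
    H gray
      F gray
        C gray
          C→B: B is gray → back edge
Back edge closes the cycle B → K → H → F → C → B; its vertices are {B, C, F, H, K}.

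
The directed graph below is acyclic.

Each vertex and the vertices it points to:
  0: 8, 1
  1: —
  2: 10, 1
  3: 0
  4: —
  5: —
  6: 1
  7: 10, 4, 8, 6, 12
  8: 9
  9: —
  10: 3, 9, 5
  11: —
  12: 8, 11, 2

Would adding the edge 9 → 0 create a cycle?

Adding 9→0 creates a cycle iff 0 can already reach 9.
Path from 0: 0 → 8 → 9.
So 0 → … → 9 → 0 is a cycle.

Yes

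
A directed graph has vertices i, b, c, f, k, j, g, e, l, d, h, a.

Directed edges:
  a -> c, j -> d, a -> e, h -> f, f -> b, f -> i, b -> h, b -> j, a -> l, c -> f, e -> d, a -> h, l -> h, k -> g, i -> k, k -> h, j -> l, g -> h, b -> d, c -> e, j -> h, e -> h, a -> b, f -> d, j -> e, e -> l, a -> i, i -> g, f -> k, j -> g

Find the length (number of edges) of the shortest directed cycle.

3

For each vertex v, BFS finds the shortest path from v back to v.
The shortest such closed walk is b → h → f → b, length 3.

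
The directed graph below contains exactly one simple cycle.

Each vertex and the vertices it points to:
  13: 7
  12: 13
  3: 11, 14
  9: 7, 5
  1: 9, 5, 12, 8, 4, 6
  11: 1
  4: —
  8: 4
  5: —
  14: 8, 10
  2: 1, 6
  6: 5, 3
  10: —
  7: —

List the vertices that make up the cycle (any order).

DFS with gray/black marking from 6:
6 gray
  5 gray
  5 black
  3 gray
    11 gray
      1 gray
        9 gray
          7 gray
          7 black
          9→5: 5 black — skip
        9 black
        1→5: 5 black — skip
        12 gray
          13 gray
            13→7: 7 black — skip
          13 black
        12 black
        8 gray
          4 gray
          4 black
        8 black
        1→4: 4 black — skip
        1→6: 6 is gray → back edge
Back edge closes the cycle 6 → 3 → 11 → 1 → 6; its vertices are {1, 3, 6, 11}.

1, 3, 6, 11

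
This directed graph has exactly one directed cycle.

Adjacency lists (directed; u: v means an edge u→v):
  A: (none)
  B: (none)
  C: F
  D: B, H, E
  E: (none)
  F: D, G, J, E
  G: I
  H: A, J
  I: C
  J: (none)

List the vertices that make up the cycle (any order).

C, F, G, I

DFS with gray/black marking from F:
F gray
  D gray
    B gray
    B black
    H gray
      A gray
      A black
      J gray
      J black
    H black
    E gray
    E black
  D black
  G gray
    I gray
      C gray
        C→F: F is gray → back edge
Back edge closes the cycle F → G → I → C → F; its vertices are {C, F, G, I}.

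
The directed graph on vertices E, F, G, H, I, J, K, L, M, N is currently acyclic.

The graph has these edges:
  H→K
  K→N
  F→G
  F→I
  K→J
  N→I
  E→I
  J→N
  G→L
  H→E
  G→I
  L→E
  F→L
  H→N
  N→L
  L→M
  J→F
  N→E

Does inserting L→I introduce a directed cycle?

Adding L→I creates a cycle iff I can already reach L.
Explore from I: no path reaches L. The graph stays acyclic.

No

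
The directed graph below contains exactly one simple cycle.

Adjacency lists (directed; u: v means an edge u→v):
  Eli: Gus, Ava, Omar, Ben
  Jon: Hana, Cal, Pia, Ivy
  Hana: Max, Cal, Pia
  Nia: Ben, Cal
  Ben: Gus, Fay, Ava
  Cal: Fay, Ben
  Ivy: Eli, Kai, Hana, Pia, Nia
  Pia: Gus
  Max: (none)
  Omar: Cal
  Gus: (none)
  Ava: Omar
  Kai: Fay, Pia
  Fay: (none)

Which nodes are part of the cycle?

DFS with gray/black marking from Ava:
Ava gray
  Omar gray
    Cal gray
      Fay gray
      Fay black
      Ben gray
        Gus gray
        Gus black
        Ben→Fay: Fay black — skip
        Ben→Ava: Ava is gray → back edge
Back edge closes the cycle Ava → Omar → Cal → Ben → Ava; its vertices are {Ava, Ben, Cal, Omar}.

Ava, Ben, Cal, Omar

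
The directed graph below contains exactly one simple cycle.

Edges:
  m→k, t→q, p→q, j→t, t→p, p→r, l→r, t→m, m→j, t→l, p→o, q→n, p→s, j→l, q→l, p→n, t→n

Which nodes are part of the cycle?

j, m, t

DFS with gray/black marking from t:
t gray
  l gray
    r gray
    r black
  l black
  n gray
  n black
  q gray
    q→l: l black — skip
    q→n: n black — skip
  q black
  p gray
    p→q: q black — skip
    s gray
    s black
    p→n: n black — skip
    p→r: r black — skip
    o gray
    o black
  p black
  m gray
    j gray
      j→l: l black — skip
      j→t: t is gray → back edge
Back edge closes the cycle t → m → j → t; its vertices are {j, m, t}.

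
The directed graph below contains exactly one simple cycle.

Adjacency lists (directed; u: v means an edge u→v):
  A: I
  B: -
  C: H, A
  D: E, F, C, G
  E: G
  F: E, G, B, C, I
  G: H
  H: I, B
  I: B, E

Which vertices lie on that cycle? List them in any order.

DFS with gray/black marking from E:
E gray
  G gray
    H gray
      I gray
        B gray
        B black
        I→E: E is gray → back edge
Back edge closes the cycle E → G → H → I → E; its vertices are {E, G, H, I}.

E, G, H, I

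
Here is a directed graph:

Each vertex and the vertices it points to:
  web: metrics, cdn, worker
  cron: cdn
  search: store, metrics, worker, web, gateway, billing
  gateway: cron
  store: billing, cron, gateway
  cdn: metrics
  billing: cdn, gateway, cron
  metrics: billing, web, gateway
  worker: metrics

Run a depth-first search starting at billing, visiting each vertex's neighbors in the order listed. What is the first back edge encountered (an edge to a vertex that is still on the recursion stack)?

metrics->billing

DFS from billing (visiting each vertex's neighbors in the order listed); mark gray on enter, black on exit:
billing gray
  cdn gray
    metrics gray
      metrics→billing: billing is gray → back edge
First back edge: metrics → billing.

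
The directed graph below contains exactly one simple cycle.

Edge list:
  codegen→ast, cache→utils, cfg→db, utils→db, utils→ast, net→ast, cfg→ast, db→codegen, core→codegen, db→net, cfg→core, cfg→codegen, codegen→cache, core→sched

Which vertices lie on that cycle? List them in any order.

db, cache, utils, codegen

DFS with gray/black marking from db:
db gray
  codegen gray
    ast gray
    ast black
    cache gray
      utils gray
        utils→ast: ast black — skip
        utils→db: db is gray → back edge
Back edge closes the cycle db → codegen → cache → utils → db; its vertices are {db, cache, utils, codegen}.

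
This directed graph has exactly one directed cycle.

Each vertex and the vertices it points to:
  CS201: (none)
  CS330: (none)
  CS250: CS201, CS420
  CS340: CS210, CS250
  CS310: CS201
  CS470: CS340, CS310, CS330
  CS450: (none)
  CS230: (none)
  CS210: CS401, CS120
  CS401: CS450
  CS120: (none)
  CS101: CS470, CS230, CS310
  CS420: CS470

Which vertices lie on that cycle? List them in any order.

DFS with gray/black marking from CS470:
CS470 gray
  CS340 gray
    CS210 gray
      CS401 gray
        CS450 gray
        CS450 black
      CS401 black
      CS120 gray
      CS120 black
    CS210 black
    CS250 gray
      CS201 gray
      CS201 black
      CS420 gray
        CS420→CS470: CS470 is gray → back edge
Back edge closes the cycle CS470 → CS340 → CS250 → CS420 → CS470; its vertices are {CS250, CS340, CS420, CS470}.

CS250, CS340, CS420, CS470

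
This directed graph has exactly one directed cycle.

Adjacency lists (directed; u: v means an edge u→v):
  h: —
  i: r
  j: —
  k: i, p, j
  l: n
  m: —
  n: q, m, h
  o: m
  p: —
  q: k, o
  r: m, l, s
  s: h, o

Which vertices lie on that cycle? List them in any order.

i, k, l, n, q, r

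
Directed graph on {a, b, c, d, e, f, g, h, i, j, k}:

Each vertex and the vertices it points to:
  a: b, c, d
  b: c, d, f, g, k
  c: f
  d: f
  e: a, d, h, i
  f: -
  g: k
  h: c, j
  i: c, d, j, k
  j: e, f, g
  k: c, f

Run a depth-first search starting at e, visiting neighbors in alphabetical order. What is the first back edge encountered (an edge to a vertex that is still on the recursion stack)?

j→e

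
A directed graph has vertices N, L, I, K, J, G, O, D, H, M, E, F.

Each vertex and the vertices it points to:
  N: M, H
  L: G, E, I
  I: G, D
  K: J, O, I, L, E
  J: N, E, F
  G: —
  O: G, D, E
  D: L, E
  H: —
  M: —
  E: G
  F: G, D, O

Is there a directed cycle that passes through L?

Yes

L is on a cycle iff L can reach itself via ≥1 edge.
L → I → D → L — yes.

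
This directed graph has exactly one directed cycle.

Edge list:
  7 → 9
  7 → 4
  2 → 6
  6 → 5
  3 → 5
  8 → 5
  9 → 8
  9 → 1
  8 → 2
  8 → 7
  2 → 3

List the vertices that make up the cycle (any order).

7, 8, 9

DFS with gray/black marking from 9:
9 gray
  8 gray
    5 gray
    5 black
    2 gray
      3 gray
        3→5: 5 black — skip
      3 black
      6 gray
        6→5: 5 black — skip
      6 black
    2 black
    7 gray
      4 gray
      4 black
      7→9: 9 is gray → back edge
Back edge closes the cycle 9 → 8 → 7 → 9; its vertices are {7, 8, 9}.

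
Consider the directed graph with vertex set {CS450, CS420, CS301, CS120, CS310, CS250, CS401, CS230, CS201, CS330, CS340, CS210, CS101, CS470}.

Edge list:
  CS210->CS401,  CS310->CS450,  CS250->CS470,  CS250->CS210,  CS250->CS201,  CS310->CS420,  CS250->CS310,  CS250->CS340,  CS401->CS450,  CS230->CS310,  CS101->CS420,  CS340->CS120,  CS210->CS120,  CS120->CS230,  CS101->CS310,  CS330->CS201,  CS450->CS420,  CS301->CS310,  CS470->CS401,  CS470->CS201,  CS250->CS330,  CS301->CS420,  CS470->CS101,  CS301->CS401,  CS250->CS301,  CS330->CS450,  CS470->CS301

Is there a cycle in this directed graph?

DFS with white/gray/black marking, starting from CS450:
CS450 gray
  CS420 gray
  CS420 black
CS450 black
CS301 gray
  CS310 gray
    CS310→CS450: CS450 black — skip
    CS310→CS420: CS420 black — skip
  CS310 black
  CS301→CS420: CS420 black — skip
  CS401 gray
    CS401→CS450: CS450 black — skip
  CS401 black
CS301 black
CS120 gray
  CS230 gray
    CS230→CS310: CS310 black — skip
  CS230 black
CS120 black
CS250 gray
  CS330 gray
    CS330→CS450: CS450 black — skip
    CS201 gray
    CS201 black
  CS330 black
  CS250→CS310: CS310 black — skip
  CS250→CS301: CS301 black — skip
  CS250→CS201: CS201 black — skip
  CS340 gray
    CS340→CS120: CS120 black — skip
  CS340 black
  CS210 gray
    CS210→CS120: CS120 black — skip
    CS210→CS401: CS401 black — skip
  CS210 black
  CS470 gray
    CS101 gray
      CS101→CS420: CS420 black — skip
      CS101→CS310: CS310 black — skip
    CS101 black
    CS470→CS201: CS201 black — skip
    CS470→CS301: CS301 black — skip
    CS470→CS401: CS401 black — skip
  CS470 black
CS250 black
Every edge goes to a white or black vertex — no back edge, so the graph is acyclic.

No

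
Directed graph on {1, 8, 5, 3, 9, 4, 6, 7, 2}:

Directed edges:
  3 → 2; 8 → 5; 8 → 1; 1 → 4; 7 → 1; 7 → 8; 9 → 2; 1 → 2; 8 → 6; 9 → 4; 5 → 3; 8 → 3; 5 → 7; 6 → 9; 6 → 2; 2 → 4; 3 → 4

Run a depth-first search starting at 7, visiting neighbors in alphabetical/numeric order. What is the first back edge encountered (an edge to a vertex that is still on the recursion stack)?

DFS from 7 (visiting neighbors in alphabetical/numeric order); mark gray on enter, black on exit:
7 gray
  1 gray
    2 gray
      4 gray
      4 black
    2 black
    1→4: 4 black — skip
  1 black
  8 gray
    8→1: 1 black — skip
    3 gray
      3→2: 2 black — skip
      3→4: 4 black — skip
    3 black
    5 gray
      5→3: 3 black — skip
      5→7: 7 is gray → back edge
First back edge: 5 → 7.

5->7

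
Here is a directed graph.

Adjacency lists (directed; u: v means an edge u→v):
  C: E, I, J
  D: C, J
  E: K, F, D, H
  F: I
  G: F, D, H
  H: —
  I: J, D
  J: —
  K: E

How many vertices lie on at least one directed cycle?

A vertex is on a directed cycle iff it belongs to a strongly connected component of size ≥ 2 (or has a self-loop).
The vertices on cycles are {C, D, E, F, I, K} — 6 in total.

6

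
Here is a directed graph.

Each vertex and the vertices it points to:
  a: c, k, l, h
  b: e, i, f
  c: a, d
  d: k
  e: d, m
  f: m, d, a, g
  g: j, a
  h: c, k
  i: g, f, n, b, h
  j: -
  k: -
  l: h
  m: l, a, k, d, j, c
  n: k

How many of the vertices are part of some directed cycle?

6

A vertex is on a directed cycle iff it belongs to a strongly connected component of size ≥ 2 (or has a self-loop).
The vertices on cycles are {a, b, c, h, i, l} — 6 in total.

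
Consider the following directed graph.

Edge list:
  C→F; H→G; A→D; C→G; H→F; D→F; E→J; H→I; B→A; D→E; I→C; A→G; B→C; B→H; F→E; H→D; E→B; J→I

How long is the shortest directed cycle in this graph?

4

For each vertex v, BFS finds the shortest path from v back to v.
The shortest such closed walk is E → B → A → D → E, length 4.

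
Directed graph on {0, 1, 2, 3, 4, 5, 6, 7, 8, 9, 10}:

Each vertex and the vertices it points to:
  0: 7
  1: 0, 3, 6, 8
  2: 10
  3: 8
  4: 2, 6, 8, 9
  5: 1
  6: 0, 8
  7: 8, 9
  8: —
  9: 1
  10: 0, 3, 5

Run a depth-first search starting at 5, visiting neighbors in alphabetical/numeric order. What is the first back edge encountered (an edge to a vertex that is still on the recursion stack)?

9->1

DFS from 5 (visiting neighbors in alphabetical/numeric order); mark gray on enter, black on exit:
5 gray
  1 gray
    0 gray
      7 gray
        8 gray
        8 black
        9 gray
          9→1: 1 is gray → back edge
First back edge: 9 → 1.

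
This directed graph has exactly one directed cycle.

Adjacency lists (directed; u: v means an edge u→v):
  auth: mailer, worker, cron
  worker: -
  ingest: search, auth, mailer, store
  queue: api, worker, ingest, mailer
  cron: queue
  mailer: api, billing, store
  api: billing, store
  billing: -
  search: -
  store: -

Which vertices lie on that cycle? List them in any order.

auth, cron, queue, ingest

DFS with gray/black marking from auth:
auth gray
  mailer gray
    api gray
      billing gray
      billing black
      store gray
      store black
    api black
    mailer→billing: billing black — skip
    mailer→store: store black — skip
  mailer black
  worker gray
  worker black
  cron gray
    queue gray
      queue→api: api black — skip
      queue→worker: worker black — skip
      ingest gray
        search gray
        search black
        ingest→auth: auth is gray → back edge
Back edge closes the cycle auth → cron → queue → ingest → auth; its vertices are {auth, cron, queue, ingest}.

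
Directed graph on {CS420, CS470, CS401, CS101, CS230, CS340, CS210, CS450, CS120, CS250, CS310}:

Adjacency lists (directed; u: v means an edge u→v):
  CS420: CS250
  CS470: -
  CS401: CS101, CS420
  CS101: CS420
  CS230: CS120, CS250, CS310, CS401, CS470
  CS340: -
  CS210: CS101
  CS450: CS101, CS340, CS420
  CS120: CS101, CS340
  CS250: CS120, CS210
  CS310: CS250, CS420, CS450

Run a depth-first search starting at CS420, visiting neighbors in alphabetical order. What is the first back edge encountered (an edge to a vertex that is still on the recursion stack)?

CS101→CS420

DFS from CS420 (visiting neighbors in alphabetical order); mark gray on enter, black on exit:
CS420 gray
  CS250 gray
    CS120 gray
      CS101 gray
        CS101→CS420: CS420 is gray → back edge
First back edge: CS101 → CS420.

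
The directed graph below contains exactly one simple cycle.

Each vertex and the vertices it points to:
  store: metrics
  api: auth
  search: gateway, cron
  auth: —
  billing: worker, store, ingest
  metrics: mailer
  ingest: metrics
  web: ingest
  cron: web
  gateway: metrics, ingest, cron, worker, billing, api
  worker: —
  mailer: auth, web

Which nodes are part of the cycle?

DFS with gray/black marking from metrics:
metrics gray
  mailer gray
    auth gray
    auth black
    web gray
      ingest gray
        ingest→metrics: metrics is gray → back edge
Back edge closes the cycle metrics → mailer → web → ingest → metrics; its vertices are {web, ingest, mailer, metrics}.

web, ingest, mailer, metrics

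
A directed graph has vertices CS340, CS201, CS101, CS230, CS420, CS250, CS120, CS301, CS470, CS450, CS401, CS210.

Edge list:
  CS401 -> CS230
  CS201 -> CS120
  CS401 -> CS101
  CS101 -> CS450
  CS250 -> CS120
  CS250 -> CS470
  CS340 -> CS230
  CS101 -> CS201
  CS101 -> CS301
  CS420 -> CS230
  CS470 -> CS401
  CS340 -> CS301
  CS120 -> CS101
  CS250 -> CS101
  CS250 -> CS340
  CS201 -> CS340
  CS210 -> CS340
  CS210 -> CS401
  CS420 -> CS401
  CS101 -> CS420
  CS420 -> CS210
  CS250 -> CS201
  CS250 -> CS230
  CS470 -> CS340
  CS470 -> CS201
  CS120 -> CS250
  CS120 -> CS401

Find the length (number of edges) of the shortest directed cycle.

2

For each vertex v, BFS finds the shortest path from v back to v.
The shortest such closed walk is CS120 → CS250 → CS120, length 2.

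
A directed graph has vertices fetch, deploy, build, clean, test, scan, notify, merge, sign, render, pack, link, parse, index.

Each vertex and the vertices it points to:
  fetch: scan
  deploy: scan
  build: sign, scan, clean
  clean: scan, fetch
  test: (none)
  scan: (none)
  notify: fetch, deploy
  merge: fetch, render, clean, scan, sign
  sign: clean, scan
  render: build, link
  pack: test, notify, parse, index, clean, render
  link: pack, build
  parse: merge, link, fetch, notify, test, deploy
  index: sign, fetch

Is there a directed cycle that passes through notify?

notify lies on a cycle iff there is a path from notify back to itself.
Exploring from notify, it never reaches itself; equivalently, its strongly connected component is a singleton.

No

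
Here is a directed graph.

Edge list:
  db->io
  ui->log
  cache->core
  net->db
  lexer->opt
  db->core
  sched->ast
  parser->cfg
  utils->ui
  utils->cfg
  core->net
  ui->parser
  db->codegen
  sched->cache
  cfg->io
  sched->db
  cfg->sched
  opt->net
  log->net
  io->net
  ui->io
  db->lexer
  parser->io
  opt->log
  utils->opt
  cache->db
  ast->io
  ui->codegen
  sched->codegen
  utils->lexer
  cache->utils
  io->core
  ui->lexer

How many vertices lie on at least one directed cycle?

A vertex is on a directed cycle iff it belongs to a strongly connected component of size ≥ 2 (or has a self-loop).
The vertices on cycles are {db, io, ui, cfg, log, net, opt, core, cache, lexer, sched, utils, parser} — 13 in total.

13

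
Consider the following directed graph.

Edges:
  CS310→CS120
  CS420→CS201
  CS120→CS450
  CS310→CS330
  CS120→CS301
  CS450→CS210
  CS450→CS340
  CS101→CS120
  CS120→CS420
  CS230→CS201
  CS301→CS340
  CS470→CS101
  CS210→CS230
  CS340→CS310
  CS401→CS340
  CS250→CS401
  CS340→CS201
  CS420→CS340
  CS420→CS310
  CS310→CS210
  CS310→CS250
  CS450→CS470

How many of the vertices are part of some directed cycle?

10

A vertex is on a directed cycle iff it belongs to a strongly connected component of size ≥ 2 (or has a self-loop).
The vertices on cycles are {CS101, CS120, CS250, CS301, CS310, CS340, CS401, CS420, CS450, CS470} — 10 in total.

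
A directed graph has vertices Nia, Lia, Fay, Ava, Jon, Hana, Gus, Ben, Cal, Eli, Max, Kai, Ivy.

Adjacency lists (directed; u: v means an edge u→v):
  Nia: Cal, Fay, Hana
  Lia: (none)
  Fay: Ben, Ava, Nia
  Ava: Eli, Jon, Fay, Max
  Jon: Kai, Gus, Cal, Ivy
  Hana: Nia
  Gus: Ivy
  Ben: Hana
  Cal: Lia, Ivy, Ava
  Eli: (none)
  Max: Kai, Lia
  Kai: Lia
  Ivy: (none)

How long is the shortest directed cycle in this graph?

For each vertex v, BFS finds the shortest path from v back to v.
The shortest such closed walk is Fay → Ava → Fay, length 2.

2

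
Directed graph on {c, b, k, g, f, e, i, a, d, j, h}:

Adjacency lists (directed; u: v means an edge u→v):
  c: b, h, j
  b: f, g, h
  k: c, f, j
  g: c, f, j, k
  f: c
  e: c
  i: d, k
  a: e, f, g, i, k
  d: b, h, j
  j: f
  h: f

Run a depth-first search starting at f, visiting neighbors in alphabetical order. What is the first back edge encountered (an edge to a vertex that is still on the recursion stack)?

b->f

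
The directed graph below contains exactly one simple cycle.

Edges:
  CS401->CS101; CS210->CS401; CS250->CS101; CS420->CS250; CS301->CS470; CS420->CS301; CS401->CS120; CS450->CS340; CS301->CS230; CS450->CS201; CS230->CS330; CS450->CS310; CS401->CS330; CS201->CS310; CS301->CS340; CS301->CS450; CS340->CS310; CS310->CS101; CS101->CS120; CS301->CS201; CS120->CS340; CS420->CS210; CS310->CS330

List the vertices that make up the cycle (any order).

DFS with gray/black marking from CS340:
CS340 gray
  CS310 gray
    CS330 gray
    CS330 black
    CS101 gray
      CS120 gray
        CS120→CS340: CS340 is gray → back edge
Back edge closes the cycle CS340 → CS310 → CS101 → CS120 → CS340; its vertices are {CS101, CS120, CS310, CS340}.

CS101, CS120, CS310, CS340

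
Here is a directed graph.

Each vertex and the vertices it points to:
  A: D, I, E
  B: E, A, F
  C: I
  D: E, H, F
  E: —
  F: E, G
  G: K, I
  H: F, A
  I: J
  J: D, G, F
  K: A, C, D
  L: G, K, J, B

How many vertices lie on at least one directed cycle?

9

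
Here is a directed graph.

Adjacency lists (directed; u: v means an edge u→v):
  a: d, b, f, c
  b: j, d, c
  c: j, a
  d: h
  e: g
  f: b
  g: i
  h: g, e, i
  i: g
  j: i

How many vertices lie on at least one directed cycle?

6

A vertex is on a directed cycle iff it belongs to a strongly connected component of size ≥ 2 (or has a self-loop).
The vertices on cycles are {a, b, c, f, g, i} — 6 in total.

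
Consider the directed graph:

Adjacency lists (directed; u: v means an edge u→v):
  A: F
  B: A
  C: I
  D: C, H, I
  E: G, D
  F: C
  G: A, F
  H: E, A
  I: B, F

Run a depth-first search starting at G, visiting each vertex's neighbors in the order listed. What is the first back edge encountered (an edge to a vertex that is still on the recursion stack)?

DFS from G (visiting each vertex's neighbors in the order listed); mark gray on enter, black on exit:
G gray
  A gray
    F gray
      C gray
        I gray
          B gray
            B→A: A is gray → back edge
First back edge: B → A.

B→A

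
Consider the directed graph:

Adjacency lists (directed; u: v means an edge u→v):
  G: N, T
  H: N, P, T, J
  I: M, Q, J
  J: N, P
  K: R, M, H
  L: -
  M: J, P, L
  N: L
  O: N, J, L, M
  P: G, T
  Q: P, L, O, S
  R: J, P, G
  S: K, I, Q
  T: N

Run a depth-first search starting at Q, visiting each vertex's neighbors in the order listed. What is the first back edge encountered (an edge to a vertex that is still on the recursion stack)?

I→Q

DFS from Q (visiting each vertex's neighbors in the order listed); mark gray on enter, black on exit:
Q gray
  P gray
    G gray
      N gray
        L gray
        L black
      N black
      T gray
        T→N: N black — skip
      T black
    G black
    P→T: T black — skip
  P black
  Q→L: L black — skip
  O gray
    O→N: N black — skip
    J gray
      J→N: N black — skip
      J→P: P black — skip
    J black
    O→L: L black — skip
    M gray
      M→J: J black — skip
      M→P: P black — skip
      M→L: L black — skip
    M black
  O black
  S gray
    K gray
      R gray
        R→J: J black — skip
        R→P: P black — skip
        R→G: G black — skip
      R black
      K→M: M black — skip
      H gray
        H→N: N black — skip
        H→P: P black — skip
        H→T: T black — skip
        H→J: J black — skip
      H black
    K black
    I gray
      I→M: M black — skip
      I→Q: Q is gray → back edge
First back edge: I → Q.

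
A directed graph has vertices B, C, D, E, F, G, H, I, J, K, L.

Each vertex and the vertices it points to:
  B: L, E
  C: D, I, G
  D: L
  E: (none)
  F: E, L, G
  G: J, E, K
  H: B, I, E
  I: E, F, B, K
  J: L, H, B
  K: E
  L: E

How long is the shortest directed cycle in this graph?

5

For each vertex v, BFS finds the shortest path from v back to v.
The shortest such closed walk is G → J → H → I → F → G, length 5.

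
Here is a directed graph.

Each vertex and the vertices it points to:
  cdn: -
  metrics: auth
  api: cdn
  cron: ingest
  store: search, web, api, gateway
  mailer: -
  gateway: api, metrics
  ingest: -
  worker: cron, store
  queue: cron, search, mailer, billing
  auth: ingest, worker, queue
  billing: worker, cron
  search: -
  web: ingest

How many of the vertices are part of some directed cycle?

A vertex is on a directed cycle iff it belongs to a strongly connected component of size ≥ 2 (or has a self-loop).
The vertices on cycles are {auth, queue, store, worker, billing, gateway, metrics} — 7 in total.

7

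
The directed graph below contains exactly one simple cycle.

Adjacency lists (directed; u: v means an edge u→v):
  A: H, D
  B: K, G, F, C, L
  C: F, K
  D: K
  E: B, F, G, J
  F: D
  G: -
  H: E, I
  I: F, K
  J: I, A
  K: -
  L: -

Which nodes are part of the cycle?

A, E, H, J

DFS with gray/black marking from H:
H gray
  E gray
    B gray
      K gray
      K black
      G gray
      G black
      F gray
        D gray
          D→K: K black — skip
        D black
      F black
      C gray
        C→F: F black — skip
        C→K: K black — skip
      C black
      L gray
      L black
    B black
    E→F: F black — skip
    E→G: G black — skip
    J gray
      I gray
        I→F: F black — skip
        I→K: K black — skip
      I black
      A gray
        A→H: H is gray → back edge
Back edge closes the cycle H → E → J → A → H; its vertices are {A, E, H, J}.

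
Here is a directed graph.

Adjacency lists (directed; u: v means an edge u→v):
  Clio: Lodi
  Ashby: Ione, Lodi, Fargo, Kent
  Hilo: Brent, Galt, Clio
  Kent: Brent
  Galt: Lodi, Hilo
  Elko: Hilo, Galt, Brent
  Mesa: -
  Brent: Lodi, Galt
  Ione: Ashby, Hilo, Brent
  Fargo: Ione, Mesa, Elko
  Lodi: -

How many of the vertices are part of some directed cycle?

A vertex is on a directed cycle iff it belongs to a strongly connected component of size ≥ 2 (or has a self-loop).
The vertices on cycles are {Galt, Hilo, Ione, Ashby, Brent, Fargo} — 6 in total.

6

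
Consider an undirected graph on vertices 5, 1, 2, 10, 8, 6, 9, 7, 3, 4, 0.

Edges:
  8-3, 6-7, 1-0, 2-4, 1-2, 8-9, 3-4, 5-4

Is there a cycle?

DFS, tracking each vertex's parent; an edge to a visited non-parent vertex closes a cycle.
Start from 7:
visit 7 (parent –)
  visit 6 (parent 7)
    6–7: parent, skip
visit 5 (parent –)
  visit 4 (parent 5)
    4–5: parent, skip
    visit 2 (parent 4)
      visit 1 (parent 2)
        1–2: parent, skip
        visit 0 (parent 1)
          0–1: parent, skip
      2–4: parent, skip
    visit 3 (parent 4)
      visit 8 (parent 3)
        visit 9 (parent 8)
          9–8: parent, skip
        8–3: parent, skip
      3–4: parent, skip
visit 10 (parent –)
No non-parent visited neighbor found — the graph is a forest.

No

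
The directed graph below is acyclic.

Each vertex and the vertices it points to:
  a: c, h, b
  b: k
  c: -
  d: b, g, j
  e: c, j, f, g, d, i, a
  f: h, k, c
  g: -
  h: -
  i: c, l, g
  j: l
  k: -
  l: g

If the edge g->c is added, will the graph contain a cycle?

No

Adding g→c creates a cycle iff c can already reach g.
Explore from c: no path reaches g. The graph stays acyclic.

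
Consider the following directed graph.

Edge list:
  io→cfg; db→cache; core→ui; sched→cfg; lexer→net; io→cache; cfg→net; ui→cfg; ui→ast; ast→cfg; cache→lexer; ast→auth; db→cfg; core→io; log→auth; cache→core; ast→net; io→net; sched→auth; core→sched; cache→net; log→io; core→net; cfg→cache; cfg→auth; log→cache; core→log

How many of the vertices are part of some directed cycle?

8

A vertex is on a directed cycle iff it belongs to a strongly connected component of size ≥ 2 (or has a self-loop).
The vertices on cycles are {io, ui, ast, cfg, log, core, cache, sched} — 8 in total.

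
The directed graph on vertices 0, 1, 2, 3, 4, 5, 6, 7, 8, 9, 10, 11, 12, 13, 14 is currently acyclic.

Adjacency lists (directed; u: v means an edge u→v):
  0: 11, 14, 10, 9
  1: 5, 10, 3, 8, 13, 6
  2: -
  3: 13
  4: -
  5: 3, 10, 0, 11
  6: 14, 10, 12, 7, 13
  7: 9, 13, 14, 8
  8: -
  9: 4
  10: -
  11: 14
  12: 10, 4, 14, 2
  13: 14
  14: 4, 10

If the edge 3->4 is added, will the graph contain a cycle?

No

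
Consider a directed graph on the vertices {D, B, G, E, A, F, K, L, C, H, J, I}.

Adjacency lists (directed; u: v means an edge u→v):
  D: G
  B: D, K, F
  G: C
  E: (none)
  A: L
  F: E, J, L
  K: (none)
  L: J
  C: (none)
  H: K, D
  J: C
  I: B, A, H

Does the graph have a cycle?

No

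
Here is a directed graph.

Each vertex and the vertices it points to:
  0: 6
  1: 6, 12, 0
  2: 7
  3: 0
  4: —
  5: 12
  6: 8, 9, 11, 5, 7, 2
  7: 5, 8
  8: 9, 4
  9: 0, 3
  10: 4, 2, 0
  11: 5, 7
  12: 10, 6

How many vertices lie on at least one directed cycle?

11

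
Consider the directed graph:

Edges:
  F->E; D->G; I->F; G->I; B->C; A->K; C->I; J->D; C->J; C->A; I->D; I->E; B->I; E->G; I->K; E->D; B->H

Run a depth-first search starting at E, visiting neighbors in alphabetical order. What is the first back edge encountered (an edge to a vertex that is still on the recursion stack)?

I→D

DFS from E (visiting neighbors in alphabetical order); mark gray on enter, black on exit:
E gray
  D gray
    G gray
      I gray
        I→D: D is gray → back edge
First back edge: I → D.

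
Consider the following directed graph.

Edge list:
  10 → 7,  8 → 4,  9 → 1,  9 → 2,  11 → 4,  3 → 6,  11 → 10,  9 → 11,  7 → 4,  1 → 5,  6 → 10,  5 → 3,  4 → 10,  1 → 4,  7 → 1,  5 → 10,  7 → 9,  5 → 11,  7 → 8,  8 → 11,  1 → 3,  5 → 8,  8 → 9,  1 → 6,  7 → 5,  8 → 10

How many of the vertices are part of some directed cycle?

10

A vertex is on a directed cycle iff it belongs to a strongly connected component of size ≥ 2 (or has a self-loop).
The vertices on cycles are {1, 3, 4, 5, 6, 7, 8, 9, 10, 11} — 10 in total.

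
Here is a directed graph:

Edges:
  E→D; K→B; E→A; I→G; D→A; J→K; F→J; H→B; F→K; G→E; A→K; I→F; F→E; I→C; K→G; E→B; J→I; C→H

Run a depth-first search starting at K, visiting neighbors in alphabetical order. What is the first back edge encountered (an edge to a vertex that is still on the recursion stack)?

A->K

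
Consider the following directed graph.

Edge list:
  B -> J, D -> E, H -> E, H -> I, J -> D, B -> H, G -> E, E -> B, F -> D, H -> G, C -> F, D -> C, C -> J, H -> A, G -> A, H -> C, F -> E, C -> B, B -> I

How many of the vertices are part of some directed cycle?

A vertex is on a directed cycle iff it belongs to a strongly connected component of size ≥ 2 (or has a self-loop).
The vertices on cycles are {B, C, D, E, F, G, H, J} — 8 in total.

8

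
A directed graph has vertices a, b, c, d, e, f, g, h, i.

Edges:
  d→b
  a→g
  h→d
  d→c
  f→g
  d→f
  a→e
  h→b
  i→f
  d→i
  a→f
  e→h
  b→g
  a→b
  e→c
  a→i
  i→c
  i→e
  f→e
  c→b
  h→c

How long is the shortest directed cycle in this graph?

4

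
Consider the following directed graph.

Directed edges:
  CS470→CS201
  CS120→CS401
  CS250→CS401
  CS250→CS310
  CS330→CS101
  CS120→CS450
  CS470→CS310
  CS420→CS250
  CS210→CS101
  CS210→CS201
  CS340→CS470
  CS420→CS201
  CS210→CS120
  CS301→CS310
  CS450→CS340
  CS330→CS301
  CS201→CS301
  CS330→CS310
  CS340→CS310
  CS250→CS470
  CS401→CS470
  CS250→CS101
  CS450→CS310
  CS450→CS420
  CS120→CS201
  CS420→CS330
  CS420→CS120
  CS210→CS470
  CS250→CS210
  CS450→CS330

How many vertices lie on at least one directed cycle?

A vertex is on a directed cycle iff it belongs to a strongly connected component of size ≥ 2 (or has a self-loop).
The vertices on cycles are {CS120, CS210, CS250, CS420, CS450} — 5 in total.

5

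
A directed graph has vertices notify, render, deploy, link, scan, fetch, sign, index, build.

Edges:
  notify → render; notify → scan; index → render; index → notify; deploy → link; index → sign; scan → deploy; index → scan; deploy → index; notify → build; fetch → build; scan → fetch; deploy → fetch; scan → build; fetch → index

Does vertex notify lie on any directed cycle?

Yes

notify is on a cycle iff notify can reach itself via ≥1 edge.
notify → scan → deploy → index → notify — yes.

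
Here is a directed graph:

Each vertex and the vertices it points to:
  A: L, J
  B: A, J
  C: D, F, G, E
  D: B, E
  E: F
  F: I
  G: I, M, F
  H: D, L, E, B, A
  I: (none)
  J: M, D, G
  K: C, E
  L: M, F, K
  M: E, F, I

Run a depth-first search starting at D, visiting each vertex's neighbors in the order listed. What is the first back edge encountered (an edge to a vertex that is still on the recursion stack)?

C->D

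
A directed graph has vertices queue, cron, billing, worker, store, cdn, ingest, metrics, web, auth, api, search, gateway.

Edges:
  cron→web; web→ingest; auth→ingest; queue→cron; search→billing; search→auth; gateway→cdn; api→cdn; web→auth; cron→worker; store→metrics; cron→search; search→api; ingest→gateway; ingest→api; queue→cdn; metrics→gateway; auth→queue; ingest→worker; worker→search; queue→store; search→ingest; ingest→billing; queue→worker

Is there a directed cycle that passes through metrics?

metrics lies on a cycle iff there is a path from metrics back to itself.
Exploring from metrics, it never reaches itself; equivalently, its strongly connected component is a singleton.

No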